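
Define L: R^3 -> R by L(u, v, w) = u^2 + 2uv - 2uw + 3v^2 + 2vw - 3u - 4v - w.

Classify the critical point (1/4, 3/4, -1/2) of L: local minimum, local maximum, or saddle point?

saddle point

The Hessian is constant: H = [[2, 2, -2], [2, 6, 2], [-2, 2, 0]].
Leading principal minors: Δ₁ = 2, Δ₂ = 8, Δ₃ = -48.
The minors fit neither the all-positive nor the alternating-sign pattern, so H is indefinite: a saddle point.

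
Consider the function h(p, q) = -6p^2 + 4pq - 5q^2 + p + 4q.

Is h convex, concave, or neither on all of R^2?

concave

h is quadratic, so its Hessian is the constant matrix H = [[-12, 4], [4, -10]].
det(H) = 104, tr(H) = -22.
det(H) > 0 and tr(H) < 0, so H is negative definite everywhere: concave.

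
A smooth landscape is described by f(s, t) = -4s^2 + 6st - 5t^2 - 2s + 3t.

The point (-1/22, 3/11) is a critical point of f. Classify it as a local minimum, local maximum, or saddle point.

The Hessian of f is constant: H = [[-8, 6], [6, -10]].
det(H) = (-8)·(-10) − 6² = 44.
det(H) > 0 and tr(H) = -18 < 0, so H is negative definite and the point is a local maximum.

local maximum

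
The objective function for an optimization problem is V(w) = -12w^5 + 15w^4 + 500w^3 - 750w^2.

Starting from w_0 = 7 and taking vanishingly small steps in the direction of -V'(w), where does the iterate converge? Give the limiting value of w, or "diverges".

diverges

V'(w) = -60w(w - 5)(w - 1)(w + 5), so V'(7) = -60480.
Gradient descent moves in the -V' direction, i.e. w is increasing.
There is no critical point above w=7, and V' keeps the same sign, so the iterate runs off to +∞.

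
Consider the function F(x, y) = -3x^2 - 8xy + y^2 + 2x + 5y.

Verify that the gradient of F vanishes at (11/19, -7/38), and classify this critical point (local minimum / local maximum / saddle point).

saddle point

∇F = (-6x - 8y + 2, -8x + 2y + 5); substituting (11/19, -7/38) gives ∇F = (0, 0), so (11/19, -7/38) is indeed a critical point.
The Hessian of F is constant: H = [[-6, -8], [-8, 2]].
det(H) = (-6)·2 − (-8)² = -76.
Since det(H) < 0, H is indefinite and the critical point is a saddle point.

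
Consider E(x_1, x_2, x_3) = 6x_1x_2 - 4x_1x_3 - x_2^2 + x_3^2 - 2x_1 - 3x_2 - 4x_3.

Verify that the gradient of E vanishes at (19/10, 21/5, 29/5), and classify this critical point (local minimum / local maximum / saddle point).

∇E = (6x_2 - 4x_3 - 2, 6x_1 - 2x_2 - 3, -4x_1 + 2x_3 - 4); substituting (19/10, 21/5, 29/5) gives ∇E = (0, 0, 0), so (19/10, 21/5, 29/5) is indeed a critical point.
The Hessian is constant: H = [[0, 6, -4], [6, -2, 0], [-4, 0, 2]].
Leading principal minors: Δ₁ = 0, Δ₂ = -36, Δ₃ = -40.
The minors fit neither the all-positive nor the alternating-sign pattern, so H is indefinite: a saddle point.

saddle point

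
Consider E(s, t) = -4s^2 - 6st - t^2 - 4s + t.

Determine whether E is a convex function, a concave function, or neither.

E is quadratic, so its Hessian is the constant matrix H = [[-8, -6], [-6, -2]].
det(H) = -20, tr(H) = -10.
det(H) < 0, so H is indefinite: neither convex nor concave.

neither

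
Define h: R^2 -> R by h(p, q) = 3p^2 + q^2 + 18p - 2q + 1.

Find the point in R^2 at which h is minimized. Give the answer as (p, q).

h(p,q) separates as A(p) + B(q) + 1, so its minimum is min A + min B + 1.
A'(p) = 6p + 18 vanishes at p ∈ {-3}; B'(q) = 2q - 2 vanishes at q ∈ {1}.
Local minima of A (where A''>0): A(-3)=-27. Local minima of B: B(1)=-1.
So the global minimum of h is A(-3) + B(1) + 1 = -27 − 1 + 1 = -27, attained at (-3, 1).

(-3, 1)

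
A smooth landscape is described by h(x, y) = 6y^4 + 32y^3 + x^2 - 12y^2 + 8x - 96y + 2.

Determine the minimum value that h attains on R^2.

-334

h(x,y) separates as P(x) + Q(y) + 2, so its minimum is min P + min Q + 2.
P'(x) = 2x + 8 vanishes at x ∈ {-4}; Q'(y) = 24(y - 1)(y + 1)(y + 4) vanishes at y ∈ {-4, -1, 1}.
Local minima of P (where P''>0): P(-4)=-16. Local minima of Q: Q(-4)=-320, Q(1)=-70.
So the global minimum of h is P(-4) + Q(-4) + 2 = -16 − 320 + 2 = -334, attained at (-4, -4).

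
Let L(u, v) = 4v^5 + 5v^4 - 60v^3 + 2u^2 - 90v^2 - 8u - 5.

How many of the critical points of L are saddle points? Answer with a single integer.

L separates as a function of u plus a function of v, so ∇L=0 decouples.
∂L/∂u = 4(u - 2) = 0 at u ∈ {2}; ∂L/∂v = 20v(v - 3)(v + 1)(v + 3) = 0 at v ∈ {-3, -1, 0, 3}.
The Hessian is diagonal: diag(L_uu, L_vv). Second derivatives: L_uu(2)=4; L_vv(-3)=-720, L_vv(-1)=160, L_vv(0)=-180, L_vv(3)=1440.
Saddle points occur where the two diagonal entries have opposite signs: (2, -3), (2, 0). Count: 2.

2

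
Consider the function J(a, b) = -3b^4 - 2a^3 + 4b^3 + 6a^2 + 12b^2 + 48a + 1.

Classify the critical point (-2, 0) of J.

local minimum

The mixed partial ∂²J/∂a∂b is 0, so the Hessian at any point is diag(J_aa, J_bb) = diag(12(-a + 1), 12(-3b^2 + 2b + 2)).
At (-2, 0): H = diag(36, 24).
Both eigenvalues are positive, so H is positive definite: a local minimum.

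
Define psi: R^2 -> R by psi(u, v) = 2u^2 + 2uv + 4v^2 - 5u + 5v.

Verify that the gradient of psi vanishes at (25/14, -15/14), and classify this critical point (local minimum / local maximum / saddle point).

local minimum

∇psi = (4u + 2v - 5, 2u + 8v + 5); substituting (25/14, -15/14) gives ∇psi = (0, 0), so (25/14, -15/14) is indeed a critical point.
The Hessian of psi is constant: H = [[4, 2], [2, 8]].
det(H) = 4·8 − 2² = 28.
det(H) > 0 and tr(H) = 12 > 0, so H is positive definite and the point is a local minimum.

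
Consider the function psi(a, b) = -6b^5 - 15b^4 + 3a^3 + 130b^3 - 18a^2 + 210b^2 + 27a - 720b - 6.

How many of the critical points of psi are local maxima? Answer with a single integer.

psi separates as a function of a plus a function of b, so ∇psi=0 decouples.
∂psi/∂a = 9(a - 3)(a - 1) = 0 at a ∈ {1, 3}; ∂psi/∂b = -30(b - 3)(b - 1)(b + 2)(b + 4) = 0 at b ∈ {-4, -2, 1, 3}.
The Hessian is diagonal: diag(psi_aa, psi_bb). Second derivatives: psi_aa(1)=-18, psi_aa(3)=18; psi_bb(-4)=2100, psi_bb(-2)=-900, psi_bb(1)=900, psi_bb(3)=-2100.
Local maxima occur where both diagonal entries negative: (1, -2), (1, 3). Count: 2.

2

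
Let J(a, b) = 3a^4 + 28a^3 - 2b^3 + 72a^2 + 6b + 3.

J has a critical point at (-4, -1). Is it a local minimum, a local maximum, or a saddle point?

The mixed partial ∂²J/∂a∂b is 0, so the Hessian at any point is diag(J_aa, J_bb) = diag(12(3a^2 + 14a + 12), -12b).
At (-4, -1): H = diag(48, 12).
Both eigenvalues are positive, so H is positive definite: a local minimum.

local minimum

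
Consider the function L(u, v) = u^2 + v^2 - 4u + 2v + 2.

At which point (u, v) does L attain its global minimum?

(2, -1)

L(u,v) separates as P(u) + Q(v) + 2, so its minimum is min P + min Q + 2.
P'(u) = 2u - 4 vanishes at u ∈ {2}; Q'(v) = 2v + 2 vanishes at v ∈ {-1}.
Local minima of P (where P''>0): P(2)=-4. Local minima of Q: Q(-1)=-1.
So the global minimum of L is P(2) + Q(-1) + 2 = -4 − 1 + 2 = -3, attained at (2, -1).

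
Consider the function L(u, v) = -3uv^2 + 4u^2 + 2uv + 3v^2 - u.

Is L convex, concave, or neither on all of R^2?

The term -3uv^2 is cubic, so the Hessian is not constant.
∂²L/∂v² = -6u + 6, which takes both signs as u varies (negative for sufficiently large u). A diagonal entry of the Hessian changing sign means the Hessian is neither positive- nor negative-semidefinite on all of R^2.

neither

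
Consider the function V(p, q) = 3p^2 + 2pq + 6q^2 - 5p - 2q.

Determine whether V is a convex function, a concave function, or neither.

V is quadratic, so its Hessian is the constant matrix H = [[6, 2], [2, 12]].
det(H) = 68, tr(H) = 18.
det(H) > 0 and tr(H) > 0, so H is positive definite everywhere: convex.

convex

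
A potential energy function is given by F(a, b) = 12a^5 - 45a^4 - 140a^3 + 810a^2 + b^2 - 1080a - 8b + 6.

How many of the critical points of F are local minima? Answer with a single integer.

2

F separates as a function of a plus a function of b, so ∇F=0 decouples.
∂F/∂a = 60(a - 3)(a - 2)(a - 1)(a + 3) = 0 at a ∈ {-3, 1, 2, 3}; ∂F/∂b = 2(b - 4) = 0 at b ∈ {4}.
The Hessian is diagonal: diag(F_aa, F_bb). Second derivatives: F_aa(-3)=-7200, F_aa(1)=480, F_aa(2)=-300, F_aa(3)=720; F_bb(4)=2.
Local minima occur where both diagonal entries positive: (1, 4), (3, 4). Count: 2.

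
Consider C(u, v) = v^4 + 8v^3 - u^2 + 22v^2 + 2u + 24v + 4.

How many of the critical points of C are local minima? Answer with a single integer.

0

C separates as a function of u plus a function of v, so ∇C=0 decouples.
∂C/∂u = -2(u - 1) = 0 at u ∈ {1}; ∂C/∂v = 4(v + 1)(v + 2)(v + 3) = 0 at v ∈ {-3, -2, -1}.
The Hessian is diagonal: diag(C_uu, C_vv). Second derivatives: C_uu(1)=-2; C_vv(-3)=8, C_vv(-2)=-4, C_vv(-1)=8.
Local minima occur where both diagonal entries positive: none. Count: 0.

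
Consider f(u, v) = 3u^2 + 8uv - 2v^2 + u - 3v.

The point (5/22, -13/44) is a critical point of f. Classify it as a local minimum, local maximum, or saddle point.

saddle point

The Hessian of f is constant: H = [[6, 8], [8, -4]].
det(H) = 6·(-4) − 8² = -88.
Since det(H) < 0, H is indefinite and the critical point is a saddle point.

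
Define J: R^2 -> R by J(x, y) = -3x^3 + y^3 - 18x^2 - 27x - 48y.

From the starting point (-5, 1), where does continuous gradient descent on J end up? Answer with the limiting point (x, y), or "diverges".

J is separable, so gradient descent decouples: x follows -∂J/∂x, y follows -∂J/∂y.
∂J/∂x = -9(x + 1)(x + 3); at x=-5 this is -72, so x increases.
∂J/∂y = 3(y - 4)(y + 4); at y=1 this is -45, so y increases.
x converges to its nearest critical value -3 (a local min of the x-part); y converges to 4. The iterate converges to (-3, 4).

(-3, 4)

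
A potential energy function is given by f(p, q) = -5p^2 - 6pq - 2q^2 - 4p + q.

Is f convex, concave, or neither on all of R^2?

f is quadratic, so its Hessian is the constant matrix H = [[-10, -6], [-6, -4]].
det(H) = 4, tr(H) = -14.
det(H) > 0 and tr(H) < 0, so H is negative definite everywhere: concave.

concave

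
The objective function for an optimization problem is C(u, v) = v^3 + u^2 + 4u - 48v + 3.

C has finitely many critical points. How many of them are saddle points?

1

C separates as a function of u plus a function of v, so ∇C=0 decouples.
∂C/∂u = 2(u + 2) = 0 at u ∈ {-2}; ∂C/∂v = 3(v - 4)(v + 4) = 0 at v ∈ {-4, 4}.
The Hessian is diagonal: diag(C_uu, C_vv). Second derivatives: C_uu(-2)=2; C_vv(-4)=-24, C_vv(4)=24.
Saddle points occur where the two diagonal entries have opposite signs: (-2, -4). Count: 1.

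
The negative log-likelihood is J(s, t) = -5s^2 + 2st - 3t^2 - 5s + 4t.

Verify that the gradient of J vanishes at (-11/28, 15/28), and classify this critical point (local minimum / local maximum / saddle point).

∇J = (-10s + 2t - 5, 2s - 6t + 4); substituting (-11/28, 15/28) gives ∇J = (0, 0), so (-11/28, 15/28) is indeed a critical point.
The Hessian of J is constant: H = [[-10, 2], [2, -6]].
det(H) = (-10)·(-6) − 2² = 56.
det(H) > 0 and tr(H) = -16 < 0, so H is negative definite and the point is a local maximum.

local maximum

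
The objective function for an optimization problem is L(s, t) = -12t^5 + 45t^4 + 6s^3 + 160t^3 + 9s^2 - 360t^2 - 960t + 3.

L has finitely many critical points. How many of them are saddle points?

L separates as a function of s plus a function of t, so ∇L=0 decouples.
∂L/∂s = 18s(s + 1) = 0 at s ∈ {-1, 0}; ∂L/∂t = -60(t - 4)(t - 2)(t + 1)(t + 2) = 0 at t ∈ {-2, -1, 2, 4}.
The Hessian is diagonal: diag(L_ss, L_tt). Second derivatives: L_ss(-1)=-18, L_ss(0)=18; L_tt(-2)=1440, L_tt(-1)=-900, L_tt(2)=1440, L_tt(4)=-3600.
Saddle points occur where the two diagonal entries have opposite signs: (-1, -2), (-1, 2), (0, -1), (0, 4). Count: 4.

4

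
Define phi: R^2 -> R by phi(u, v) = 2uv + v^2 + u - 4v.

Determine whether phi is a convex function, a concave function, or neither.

phi is quadratic, so its Hessian is the constant matrix H = [[0, 2], [2, 2]].
det(H) = -4, tr(H) = 2.
det(H) < 0, so H is indefinite: neither convex nor concave.

neither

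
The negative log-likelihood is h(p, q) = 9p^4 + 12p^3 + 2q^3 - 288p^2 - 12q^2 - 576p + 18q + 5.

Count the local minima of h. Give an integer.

2

h separates as a function of p plus a function of q, so ∇h=0 decouples.
∂h/∂p = 36(p - 4)(p + 1)(p + 4) = 0 at p ∈ {-4, -1, 4}; ∂h/∂q = 6(q - 3)(q - 1) = 0 at q ∈ {1, 3}.
The Hessian is diagonal: diag(h_pp, h_qq). Second derivatives: h_pp(-4)=864, h_pp(-1)=-540, h_pp(4)=1440; h_qq(1)=-12, h_qq(3)=12.
Local minima occur where both diagonal entries positive: (-4, 3), (4, 3). Count: 2.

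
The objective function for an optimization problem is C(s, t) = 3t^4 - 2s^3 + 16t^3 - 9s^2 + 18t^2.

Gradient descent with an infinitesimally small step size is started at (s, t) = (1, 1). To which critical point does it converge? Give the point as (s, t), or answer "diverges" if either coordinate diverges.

diverges

C is separable, so gradient descent decouples: s follows -∂C/∂s, t follows -∂C/∂t.
∂C/∂s = -6s(s + 3); at s=1 this is -24, so s increases.
∂C/∂t = 12t(t + 1)(t + 3); at t=1 this is 96, so t decreases.
The s-coordinate has no critical point in that direction and runs off to infinity.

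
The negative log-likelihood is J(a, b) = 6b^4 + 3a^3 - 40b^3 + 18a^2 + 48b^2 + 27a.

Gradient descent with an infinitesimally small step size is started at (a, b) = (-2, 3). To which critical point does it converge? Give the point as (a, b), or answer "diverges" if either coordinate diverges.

(-1, 4)

J is separable, so gradient descent decouples: a follows -∂J/∂a, b follows -∂J/∂b.
∂J/∂a = 9(a + 1)(a + 3); at a=-2 this is -9, so a increases.
∂J/∂b = 24b(b - 4)(b - 1); at b=3 this is -144, so b increases.
a converges to its nearest critical value -1 (a local min of the a-part); b converges to 4. The iterate converges to (-1, 4).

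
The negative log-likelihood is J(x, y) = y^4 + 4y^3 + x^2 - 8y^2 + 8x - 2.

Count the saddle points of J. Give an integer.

1

J separates as a function of x plus a function of y, so ∇J=0 decouples.
∂J/∂x = 2(x + 4) = 0 at x ∈ {-4}; ∂J/∂y = 4y(y - 1)(y + 4) = 0 at y ∈ {-4, 0, 1}.
The Hessian is diagonal: diag(J_xx, J_yy). Second derivatives: J_xx(-4)=2; J_yy(-4)=80, J_yy(0)=-16, J_yy(1)=20.
Saddle points occur where the two diagonal entries have opposite signs: (-4, 0). Count: 1.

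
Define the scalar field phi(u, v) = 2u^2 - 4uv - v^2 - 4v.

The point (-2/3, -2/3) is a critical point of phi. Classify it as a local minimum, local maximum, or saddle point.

The Hessian of phi is constant: H = [[4, -4], [-4, -2]].
det(H) = 4·(-2) − (-4)² = -24.
Since det(H) < 0, H is indefinite and the critical point is a saddle point.

saddle point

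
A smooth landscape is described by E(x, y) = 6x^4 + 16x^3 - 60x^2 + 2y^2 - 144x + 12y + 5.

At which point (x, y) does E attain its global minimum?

(2, -3)

E(x,y) separates as P(x) + Q(y) + 5, so its minimum is min P + min Q + 5.
P'(x) = 24(x - 2)(x + 1)(x + 3) vanishes at x ∈ {-3, -1, 2}; Q'(y) = 4y + 12 vanishes at y ∈ {-3}.
Local minima of P (where P''>0): P(-3)=-54, P(2)=-304. Local minima of Q: Q(-3)=-18.
So the global minimum of E is P(2) + Q(-3) + 5 = -304 − 18 + 5 = -317, attained at (2, -3).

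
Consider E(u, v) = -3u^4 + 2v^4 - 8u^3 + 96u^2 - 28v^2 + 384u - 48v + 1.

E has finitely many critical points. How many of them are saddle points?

5

E separates as a function of u plus a function of v, so ∇E=0 decouples.
∂E/∂u = -12(u - 4)(u + 2)(u + 4) = 0 at u ∈ {-4, -2, 4}; ∂E/∂v = 8(v - 3)(v + 1)(v + 2) = 0 at v ∈ {-2, -1, 3}.
The Hessian is diagonal: diag(E_uu, E_vv). Second derivatives: E_uu(-4)=-192, E_uu(-2)=144, E_uu(4)=-576; E_vv(-2)=40, E_vv(-1)=-32, E_vv(3)=160.
Saddle points occur where the two diagonal entries have opposite signs: (-4, -2), (-4, 3), (-2, -1), (4, -2), (4, 3). Count: 5.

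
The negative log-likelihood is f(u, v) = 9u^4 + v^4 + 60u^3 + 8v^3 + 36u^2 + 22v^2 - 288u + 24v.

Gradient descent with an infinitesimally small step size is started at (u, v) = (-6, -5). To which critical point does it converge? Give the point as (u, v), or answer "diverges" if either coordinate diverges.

f is separable, so gradient descent decouples: u follows -∂f/∂u, v follows -∂f/∂v.
∂f/∂u = 36(u - 1)(u + 2)(u + 4); at u=-6 this is -2016, so u increases.
∂f/∂v = 4(v + 1)(v + 2)(v + 3); at v=-5 this is -96, so v increases.
u converges to its nearest critical value -4 (a local min of the u-part); v converges to -3. The iterate converges to (-4, -3).

(-4, -3)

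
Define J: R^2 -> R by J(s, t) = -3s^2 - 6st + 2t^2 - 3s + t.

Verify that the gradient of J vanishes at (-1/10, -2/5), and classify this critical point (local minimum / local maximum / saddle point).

saddle point

∇J = (-6s - 6t - 3, -6s + 4t + 1); substituting (-1/10, -2/5) gives ∇J = (0, 0), so (-1/10, -2/5) is indeed a critical point.
The Hessian of J is constant: H = [[-6, -6], [-6, 4]].
det(H) = (-6)·4 − (-6)² = -60.
Since det(H) < 0, H is indefinite and the critical point is a saddle point.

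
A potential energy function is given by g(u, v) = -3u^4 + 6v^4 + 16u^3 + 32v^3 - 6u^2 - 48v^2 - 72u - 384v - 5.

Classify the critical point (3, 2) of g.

saddle point

The mixed partial ∂²g/∂u∂v is 0, so the Hessian at any point is diag(g_uu, g_vv) = diag(12(-3u^2 + 8u - 1), 24(3v^2 + 8v - 4)).
At (3, 2): H = diag(-48, 576).
The eigenvalues have opposite signs, so H is indefinite: a saddle point.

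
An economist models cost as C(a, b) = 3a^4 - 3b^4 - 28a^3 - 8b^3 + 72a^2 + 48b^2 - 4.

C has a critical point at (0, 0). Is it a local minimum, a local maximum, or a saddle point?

The mixed partial ∂²C/∂a∂b is 0, so the Hessian at any point is diag(C_aa, C_bb) = diag(12(3a^2 - 14a + 12), 12(-3b^2 - 4b + 8)).
At (0, 0): H = diag(144, 96).
Both eigenvalues are positive, so H is positive definite: a local minimum.

local minimum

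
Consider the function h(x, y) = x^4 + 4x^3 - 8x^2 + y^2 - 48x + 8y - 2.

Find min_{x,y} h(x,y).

-98

h(x,y) separates as P(x) + Q(y) − 2, so its minimum is min P + min Q − 2.
P'(x) = 4(x - 2)(x + 2)(x + 3) vanishes at x ∈ {-3, -2, 2}; Q'(y) = 2y + 8 vanishes at y ∈ {-4}.
Local minima of P (where P''>0): P(-3)=45, P(2)=-80. Local minima of Q: Q(-4)=-16.
So the global minimum of h is P(2) + Q(-4) − 2 = -80 − 16 − 2 = -98, attained at (2, -4).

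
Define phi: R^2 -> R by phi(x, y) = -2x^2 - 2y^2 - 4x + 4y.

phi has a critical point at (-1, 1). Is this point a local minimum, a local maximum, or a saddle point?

The Hessian of phi is constant: H = [[-4, 0], [0, -4]].
det(H) = (-4)·(-4) − 0² = 16.
det(H) > 0 and tr(H) = -8 < 0, so H is negative definite and the point is a local maximum.

local maximum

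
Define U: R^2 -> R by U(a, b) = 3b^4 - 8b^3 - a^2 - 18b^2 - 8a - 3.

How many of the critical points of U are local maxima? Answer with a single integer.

1

U separates as a function of a plus a function of b, so ∇U=0 decouples.
∂U/∂a = -2(a + 4) = 0 at a ∈ {-4}; ∂U/∂b = 12b(b - 3)(b + 1) = 0 at b ∈ {-1, 0, 3}.
The Hessian is diagonal: diag(U_aa, U_bb). Second derivatives: U_aa(-4)=-2; U_bb(-1)=48, U_bb(0)=-36, U_bb(3)=144.
Local maxima occur where both diagonal entries negative: (-4, 0). Count: 1.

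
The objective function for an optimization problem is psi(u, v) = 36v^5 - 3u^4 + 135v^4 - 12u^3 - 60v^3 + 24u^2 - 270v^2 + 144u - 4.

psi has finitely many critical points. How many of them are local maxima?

psi separates as a function of u plus a function of v, so ∇psi=0 decouples.
∂psi/∂u = -12(u - 2)(u + 2)(u + 3) = 0 at u ∈ {-3, -2, 2}; ∂psi/∂v = 180v(v - 1)(v + 1)(v + 3) = 0 at v ∈ {-3, -1, 0, 1}.
The Hessian is diagonal: diag(psi_uu, psi_vv). Second derivatives: psi_uu(-3)=-60, psi_uu(-2)=48, psi_uu(2)=-240; psi_vv(-3)=-4320, psi_vv(-1)=720, psi_vv(0)=-540, psi_vv(1)=1440.
Local maxima occur where both diagonal entries negative: (-3, -3), (-3, 0), (2, -3), (2, 0). Count: 4.

4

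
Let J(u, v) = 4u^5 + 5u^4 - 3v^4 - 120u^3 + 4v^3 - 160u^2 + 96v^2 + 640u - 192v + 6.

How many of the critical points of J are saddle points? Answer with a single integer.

6

J separates as a function of u plus a function of v, so ∇J=0 decouples.
∂J/∂u = 20(u - 4)(u - 1)(u + 2)(u + 4) = 0 at u ∈ {-4, -2, 1, 4}; ∂J/∂v = -12(v - 4)(v - 1)(v + 4) = 0 at v ∈ {-4, 1, 4}.
The Hessian is diagonal: diag(J_uu, J_vv). Second derivatives: J_uu(-4)=-1600, J_uu(-2)=720, J_uu(1)=-900, J_uu(4)=2880; J_vv(-4)=-480, J_vv(1)=180, J_vv(4)=-288.
Saddle points occur where the two diagonal entries have opposite signs: (-4, 1), (-2, -4), (-2, 4), (1, 1), (4, -4), (4, 4). Count: 6.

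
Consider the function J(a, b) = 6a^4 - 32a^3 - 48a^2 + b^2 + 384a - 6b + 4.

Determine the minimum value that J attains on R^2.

J(a,b) separates as P(a) + Q(b) + 4, so its minimum is min P + min Q + 4.
P'(a) = 24(a - 4)(a - 2)(a + 2) vanishes at a ∈ {-2, 2, 4}; Q'(b) = 2b - 6 vanishes at b ∈ {3}.
Local minima of P (where P''>0): P(-2)=-608, P(4)=256. Local minima of Q: Q(3)=-9.
So the global minimum of J is P(-2) + Q(3) + 4 = -608 − 9 + 4 = -613, attained at (-2, 3).

-613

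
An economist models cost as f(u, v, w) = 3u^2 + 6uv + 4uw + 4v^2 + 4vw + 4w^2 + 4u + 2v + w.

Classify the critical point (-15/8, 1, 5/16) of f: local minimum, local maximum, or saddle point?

local minimum

The Hessian is constant: H = [[6, 6, 4], [6, 8, 4], [4, 4, 8]].
Leading principal minors: Δ₁ = 6, Δ₂ = 12, Δ₃ = 64.
All leading minors are positive, so H is positive definite: a local minimum.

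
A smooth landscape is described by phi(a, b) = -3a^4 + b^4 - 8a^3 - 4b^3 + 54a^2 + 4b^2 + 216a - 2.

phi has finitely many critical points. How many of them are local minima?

phi separates as a function of a plus a function of b, so ∇phi=0 decouples.
∂phi/∂a = -12(a - 3)(a + 2)(a + 3) = 0 at a ∈ {-3, -2, 3}; ∂phi/∂b = 4b(b - 2)(b - 1) = 0 at b ∈ {0, 1, 2}.
The Hessian is diagonal: diag(phi_aa, phi_bb). Second derivatives: phi_aa(-3)=-72, phi_aa(-2)=60, phi_aa(3)=-360; phi_bb(0)=8, phi_bb(1)=-4, phi_bb(2)=8.
Local minima occur where both diagonal entries positive: (-2, 0), (-2, 2). Count: 2.

2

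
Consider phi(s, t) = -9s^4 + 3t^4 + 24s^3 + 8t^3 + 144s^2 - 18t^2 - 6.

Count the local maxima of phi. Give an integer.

phi separates as a function of s plus a function of t, so ∇phi=0 decouples.
∂phi/∂s = -36s(s - 4)(s + 2) = 0 at s ∈ {-2, 0, 4}; ∂phi/∂t = 12t(t - 1)(t + 3) = 0 at t ∈ {-3, 0, 1}.
The Hessian is diagonal: diag(phi_ss, phi_tt). Second derivatives: phi_ss(-2)=-432, phi_ss(0)=288, phi_ss(4)=-864; phi_tt(-3)=144, phi_tt(0)=-36, phi_tt(1)=48.
Local maxima occur where both diagonal entries negative: (-2, 0), (4, 0). Count: 2.

2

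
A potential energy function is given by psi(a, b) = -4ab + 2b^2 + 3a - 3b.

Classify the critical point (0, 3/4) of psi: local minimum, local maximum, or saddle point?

The Hessian of psi is constant: H = [[0, -4], [-4, 4]].
det(H) = 0·4 − (-4)² = -16.
Since det(H) < 0, H is indefinite and the critical point is a saddle point.

saddle point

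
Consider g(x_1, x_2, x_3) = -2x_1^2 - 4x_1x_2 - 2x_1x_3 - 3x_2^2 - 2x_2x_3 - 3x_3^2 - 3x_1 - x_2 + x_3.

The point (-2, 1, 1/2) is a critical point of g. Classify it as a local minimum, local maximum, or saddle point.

The Hessian is constant: H = [[-4, -4, -2], [-4, -6, -2], [-2, -2, -6]].
Leading principal minors: Δ₁ = -4, Δ₂ = 8, Δ₃ = -40.
The minors alternate sign starting negative (−, +, −), so H is negative definite: a local maximum.

local maximum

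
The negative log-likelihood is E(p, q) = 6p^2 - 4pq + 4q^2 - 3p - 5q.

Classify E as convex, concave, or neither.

E is quadratic, so its Hessian is the constant matrix H = [[12, -4], [-4, 8]].
det(H) = 80, tr(H) = 20.
det(H) > 0 and tr(H) > 0, so H is positive definite everywhere: convex.

convex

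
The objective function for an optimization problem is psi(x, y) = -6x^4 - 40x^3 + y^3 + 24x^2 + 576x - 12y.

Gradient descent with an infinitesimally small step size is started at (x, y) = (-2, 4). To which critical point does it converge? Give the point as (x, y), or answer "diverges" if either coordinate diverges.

psi is separable, so gradient descent decouples: x follows -∂psi/∂x, y follows -∂psi/∂y.
∂psi/∂x = -24(x - 2)(x + 3)(x + 4); at x=-2 this is 192, so x decreases.
∂psi/∂y = 3(y - 2)(y + 2); at y=4 this is 36, so y decreases.
x converges to its nearest critical value -3 (a local min of the x-part); y converges to 2. The iterate converges to (-3, 2).

(-3, 2)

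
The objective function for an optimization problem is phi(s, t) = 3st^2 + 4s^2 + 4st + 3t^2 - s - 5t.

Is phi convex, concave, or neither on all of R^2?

The term 3st^2 is cubic, so the Hessian is not constant.
∂²phi/∂t² = 6s + 6, which takes both signs as s varies (negative for sufficiently negative s). A diagonal entry of the Hessian changing sign means the Hessian is neither positive- nor negative-semidefinite on all of R^2.

neither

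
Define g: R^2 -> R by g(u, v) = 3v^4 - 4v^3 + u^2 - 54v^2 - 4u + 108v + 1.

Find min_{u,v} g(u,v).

g(u,v) separates as P(u) + Q(v) + 1, so its minimum is min P + min Q + 1.
P'(u) = 2u - 4 vanishes at u ∈ {2}; Q'(v) = 12(v - 3)(v - 1)(v + 3) vanishes at v ∈ {-3, 1, 3}.
Local minima of P (where P''>0): P(2)=-4. Local minima of Q: Q(-3)=-459, Q(3)=-27.
So the global minimum of g is P(2) + Q(-3) + 1 = -4 − 459 + 1 = -462, attained at (2, -3).

-462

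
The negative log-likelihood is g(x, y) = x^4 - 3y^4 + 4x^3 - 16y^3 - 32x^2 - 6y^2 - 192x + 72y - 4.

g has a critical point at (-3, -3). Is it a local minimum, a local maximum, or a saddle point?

local maximum

The mixed partial ∂²g/∂x∂y is 0, so the Hessian at any point is diag(g_xx, g_yy) = diag(4(3x^2 + 6x - 16), -12(3y^2 + 8y + 1)).
At (-3, -3): H = diag(-28, -48).
Both eigenvalues are negative, so H is negative definite: a local maximum.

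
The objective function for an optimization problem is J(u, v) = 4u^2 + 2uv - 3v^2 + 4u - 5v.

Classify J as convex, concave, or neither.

J is quadratic, so its Hessian is the constant matrix H = [[8, 2], [2, -6]].
det(H) = -52, tr(H) = 2.
det(H) < 0, so H is indefinite: neither convex nor concave.

neither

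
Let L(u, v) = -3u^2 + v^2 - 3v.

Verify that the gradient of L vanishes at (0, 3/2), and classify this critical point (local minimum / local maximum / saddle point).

∇L = (-6u, 2v - 3); substituting (0, 3/2) gives ∇L = (0, 0), so (0, 3/2) is indeed a critical point.
The Hessian of L is constant: H = [[-6, 0], [0, 2]].
det(H) = (-6)·2 − 0² = -12.
Since det(H) < 0, H is indefinite and the critical point is a saddle point.

saddle point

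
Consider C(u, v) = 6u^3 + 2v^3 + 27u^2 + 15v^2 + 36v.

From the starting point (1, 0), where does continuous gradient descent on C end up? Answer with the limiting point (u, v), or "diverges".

C is separable, so gradient descent decouples: u follows -∂C/∂u, v follows -∂C/∂v.
∂C/∂u = 18u(u + 3); at u=1 this is 72, so u decreases.
∂C/∂v = 6(v + 2)(v + 3); at v=0 this is 36, so v decreases.
u converges to its nearest critical value 0 (a local min of the u-part); v converges to -2. The iterate converges to (0, -2).

(0, -2)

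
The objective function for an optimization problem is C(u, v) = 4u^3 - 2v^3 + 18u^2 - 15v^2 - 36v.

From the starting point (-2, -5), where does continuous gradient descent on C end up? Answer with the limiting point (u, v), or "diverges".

C is separable, so gradient descent decouples: u follows -∂C/∂u, v follows -∂C/∂v.
∂C/∂u = 12u(u + 3); at u=-2 this is -24, so u increases.
∂C/∂v = -6(v + 2)(v + 3); at v=-5 this is -36, so v increases.
u converges to its nearest critical value 0 (a local min of the u-part); v converges to -3. The iterate converges to (0, -3).

(0, -3)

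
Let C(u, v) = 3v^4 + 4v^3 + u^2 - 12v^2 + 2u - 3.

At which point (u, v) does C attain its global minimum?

C(u,v) separates as P(u) + Q(v) − 3, so its minimum is min P + min Q − 3.
P'(u) = 2u + 2 vanishes at u ∈ {-1}; Q'(v) = 12v(v - 1)(v + 2) vanishes at v ∈ {-2, 0, 1}.
Local minima of P (where P''>0): P(-1)=-1. Local minima of Q: Q(-2)=-32, Q(1)=-5.
So the global minimum of C is P(-1) + Q(-2) − 3 = -1 − 32 − 3 = -36, attained at (-1, -2).

(-1, -2)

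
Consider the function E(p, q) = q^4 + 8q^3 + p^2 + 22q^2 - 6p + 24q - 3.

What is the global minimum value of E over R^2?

E(p,q) separates as A(p) + B(q) − 3, so its minimum is min A + min B − 3.
A'(p) = 2p - 6 vanishes at p ∈ {3}; B'(q) = 4(q + 1)(q + 2)(q + 3) vanishes at q ∈ {-3, -2, -1}.
Local minima of A (where A''>0): A(3)=-9. Local minima of B: B(-3)=-9, B(-1)=-9.
So the global minimum of E is A(3) + B(-3) − 3 = -9 − 9 − 3 = -21, attained at (3, -3).

-21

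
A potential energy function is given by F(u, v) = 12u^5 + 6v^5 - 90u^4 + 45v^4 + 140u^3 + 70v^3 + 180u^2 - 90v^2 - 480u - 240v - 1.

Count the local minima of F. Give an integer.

F separates as a function of u plus a function of v, so ∇F=0 decouples.
∂F/∂u = 60(u - 4)(u - 2)(u - 1)(u + 1) = 0 at u ∈ {-1, 1, 2, 4}; ∂F/∂v = 30(v - 1)(v + 1)(v + 2)(v + 4) = 0 at v ∈ {-4, -2, -1, 1}.
The Hessian is diagonal: diag(F_uu, F_vv). Second derivatives: F_uu(-1)=-1800, F_uu(1)=360, F_uu(2)=-360, F_uu(4)=1800; F_vv(-4)=-900, F_vv(-2)=180, F_vv(-1)=-180, F_vv(1)=900.
Local minima occur where both diagonal entries positive: (1, -2), (1, 1), (4, -2), (4, 1). Count: 4.

4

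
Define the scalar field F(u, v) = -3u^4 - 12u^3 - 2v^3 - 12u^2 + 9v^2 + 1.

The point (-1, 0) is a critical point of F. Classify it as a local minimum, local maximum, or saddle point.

local minimum

The mixed partial ∂²F/∂u∂v is 0, so the Hessian at any point is diag(F_uu, F_vv) = diag(-12(3u^2 + 6u + 2), 6(-2v + 3)).
At (-1, 0): H = diag(12, 18).
Both eigenvalues are positive, so H is positive definite: a local minimum.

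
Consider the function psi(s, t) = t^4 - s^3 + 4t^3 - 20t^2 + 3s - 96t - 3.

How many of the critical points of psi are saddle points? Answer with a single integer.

psi separates as a function of s plus a function of t, so ∇psi=0 decouples.
∂psi/∂s = -3(s - 1)(s + 1) = 0 at s ∈ {-1, 1}; ∂psi/∂t = 4(t - 3)(t + 2)(t + 4) = 0 at t ∈ {-4, -2, 3}.
The Hessian is diagonal: diag(psi_ss, psi_tt). Second derivatives: psi_ss(-1)=6, psi_ss(1)=-6; psi_tt(-4)=56, psi_tt(-2)=-40, psi_tt(3)=140.
Saddle points occur where the two diagonal entries have opposite signs: (-1, -2), (1, -4), (1, 3). Count: 3.

3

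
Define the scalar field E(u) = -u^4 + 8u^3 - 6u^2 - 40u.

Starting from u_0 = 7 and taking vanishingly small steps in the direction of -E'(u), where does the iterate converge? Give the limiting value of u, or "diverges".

E'(u) = -4(u - 5)(u - 2)(u + 1), so E'(7) = -320.
Gradient descent moves in the -E' direction, i.e. u is increasing.
There is no critical point above u=7, and E' keeps the same sign, so the iterate runs off to +∞.

diverges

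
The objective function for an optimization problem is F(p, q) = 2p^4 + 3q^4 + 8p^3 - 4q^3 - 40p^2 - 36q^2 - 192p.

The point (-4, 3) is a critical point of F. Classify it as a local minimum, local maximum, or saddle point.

The mixed partial ∂²F/∂p∂q is 0, so the Hessian at any point is diag(F_pp, F_qq) = diag(8(3p^2 + 6p - 10), 12(3q^2 - 2q - 6)).
At (-4, 3): H = diag(112, 180).
Both eigenvalues are positive, so H is positive definite: a local minimum.

local minimum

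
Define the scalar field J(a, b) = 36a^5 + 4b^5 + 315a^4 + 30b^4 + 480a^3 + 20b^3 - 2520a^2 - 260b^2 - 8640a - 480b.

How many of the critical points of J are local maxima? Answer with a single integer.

4

J separates as a function of a plus a function of b, so ∇J=0 decouples.
∂J/∂a = 180(a - 2)(a + 2)(a + 3)(a + 4) = 0 at a ∈ {-4, -3, -2, 2}; ∂J/∂b = 20(b - 2)(b + 1)(b + 3)(b + 4) = 0 at b ∈ {-4, -3, -1, 2}.
The Hessian is diagonal: diag(J_aa, J_bb). Second derivatives: J_aa(-4)=-2160, J_aa(-3)=900, J_aa(-2)=-1440, J_aa(2)=21600; J_bb(-4)=-360, J_bb(-3)=200, J_bb(-1)=-360, J_bb(2)=1800.
Local maxima occur where both diagonal entries negative: (-4, -4), (-4, -1), (-2, -4), (-2, -1). Count: 4.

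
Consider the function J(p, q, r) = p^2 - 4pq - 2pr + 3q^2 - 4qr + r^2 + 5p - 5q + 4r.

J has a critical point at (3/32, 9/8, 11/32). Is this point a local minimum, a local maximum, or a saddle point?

The Hessian is constant: H = [[2, -4, -2], [-4, 6, -4], [-2, -4, 2]].
Leading principal minors: Δ₁ = 2, Δ₂ = -4, Δ₃ = -128.
The minors fit neither the all-positive nor the alternating-sign pattern, so H is indefinite: a saddle point.

saddle point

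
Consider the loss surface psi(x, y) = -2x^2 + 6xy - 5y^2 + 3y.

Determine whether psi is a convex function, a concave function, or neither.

psi is quadratic, so its Hessian is the constant matrix H = [[-4, 6], [6, -10]].
det(H) = 4, tr(H) = -14.
det(H) > 0 and tr(H) < 0, so H is negative definite everywhere: concave.

concave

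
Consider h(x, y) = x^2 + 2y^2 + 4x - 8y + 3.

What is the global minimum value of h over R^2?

-9

h(x,y) separates as P(x) + Q(y) + 3, so its minimum is min P + min Q + 3.
P'(x) = 2x + 4 vanishes at x ∈ {-2}; Q'(y) = 4y - 8 vanishes at y ∈ {2}.
Local minima of P (where P''>0): P(-2)=-4. Local minima of Q: Q(2)=-8.
So the global minimum of h is P(-2) + Q(2) + 3 = -4 − 8 + 3 = -9, attained at (-2, 2).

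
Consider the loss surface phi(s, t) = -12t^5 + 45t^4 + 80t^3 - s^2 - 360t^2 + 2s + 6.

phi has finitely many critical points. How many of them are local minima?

phi separates as a function of s plus a function of t, so ∇phi=0 decouples.
∂phi/∂s = -2(s - 1) = 0 at s ∈ {1}; ∂phi/∂t = -60t(t - 3)(t - 2)(t + 2) = 0 at t ∈ {-2, 0, 2, 3}.
The Hessian is diagonal: diag(phi_ss, phi_tt). Second derivatives: phi_ss(1)=-2; phi_tt(-2)=2400, phi_tt(0)=-720, phi_tt(2)=480, phi_tt(3)=-900.
Local minima occur where both diagonal entries positive: none. Count: 0.

0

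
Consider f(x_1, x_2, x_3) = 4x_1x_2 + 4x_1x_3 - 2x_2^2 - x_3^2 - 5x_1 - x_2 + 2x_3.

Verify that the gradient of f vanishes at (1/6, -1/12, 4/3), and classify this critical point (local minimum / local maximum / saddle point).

saddle point

∇f = (4x_2 + 4x_3 - 5, 4x_1 - 4x_2 - 1, 4x_1 - 2x_3 + 2); substituting (1/6, -1/12, 4/3) gives ∇f = (0, 0, 0), so (1/6, -1/12, 4/3) is indeed a critical point.
The Hessian is constant: H = [[0, 4, 4], [4, -4, 0], [4, 0, -2]].
Leading principal minors: Δ₁ = 0, Δ₂ = -16, Δ₃ = 96.
The minors fit neither the all-positive nor the alternating-sign pattern, so H is indefinite: a saddle point.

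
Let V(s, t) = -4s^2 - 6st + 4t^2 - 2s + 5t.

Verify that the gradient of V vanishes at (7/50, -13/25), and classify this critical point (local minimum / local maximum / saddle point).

saddle point

∇V = (-8s - 6t - 2, -6s + 8t + 5); substituting (7/50, -13/25) gives ∇V = (0, 0), so (7/50, -13/25) is indeed a critical point.
The Hessian of V is constant: H = [[-8, -6], [-6, 8]].
det(H) = (-8)·8 − (-6)² = -100.
Since det(H) < 0, H is indefinite and the critical point is a saddle point.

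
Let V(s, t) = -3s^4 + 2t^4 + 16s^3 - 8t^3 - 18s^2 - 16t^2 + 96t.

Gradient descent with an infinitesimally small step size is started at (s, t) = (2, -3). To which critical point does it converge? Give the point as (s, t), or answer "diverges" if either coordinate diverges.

V is separable, so gradient descent decouples: s follows -∂V/∂s, t follows -∂V/∂t.
∂V/∂s = -12s(s - 3)(s - 1); at s=2 this is 24, so s decreases.
∂V/∂t = 8(t - 3)(t - 2)(t + 2); at t=-3 this is -240, so t increases.
s converges to its nearest critical value 1 (a local min of the s-part); t converges to -2. The iterate converges to (1, -2).

(1, -2)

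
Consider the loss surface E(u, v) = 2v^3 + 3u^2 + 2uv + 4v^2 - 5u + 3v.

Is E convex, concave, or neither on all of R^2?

The term 2v^3 is cubic, so the Hessian is not constant.
∂²E/∂v² = 12v + 8, which takes both signs as v varies (negative for sufficiently negative v). A diagonal entry of the Hessian changing sign means the Hessian is neither positive- nor negative-semidefinite on all of R^2.

neither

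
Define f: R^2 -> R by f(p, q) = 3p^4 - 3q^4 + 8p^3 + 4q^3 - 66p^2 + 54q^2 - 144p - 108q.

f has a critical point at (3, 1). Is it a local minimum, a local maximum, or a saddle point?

The mixed partial ∂²f/∂p∂q is 0, so the Hessian at any point is diag(f_pp, f_qq) = diag(12(3p^2 + 4p - 11), 12(-3q^2 + 2q + 9)).
At (3, 1): H = diag(336, 96).
Both eigenvalues are positive, so H is positive definite: a local minimum.

local minimum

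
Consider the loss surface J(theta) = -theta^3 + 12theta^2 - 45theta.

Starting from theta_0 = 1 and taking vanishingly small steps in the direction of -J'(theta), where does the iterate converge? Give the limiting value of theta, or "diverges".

3

J'(theta) = -3(theta - 5)(theta - 3), so J'(1) = -24.
Gradient descent moves in the -J' direction, i.e. theta is increasing.
The nearest critical point in that direction is theta = 3, where J'' = 6 > 0 (a local minimum). The iterate converges there.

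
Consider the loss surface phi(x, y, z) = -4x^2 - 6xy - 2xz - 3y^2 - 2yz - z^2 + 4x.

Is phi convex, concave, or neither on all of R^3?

phi is quadratic, so its Hessian is the constant matrix H = [[-8, -6, -2], [-6, -6, -2], [-2, -2, -2]].
Leading principal minors: -8, 12, -16.
Signs alternate −, +, − ⇒ H ≺ 0 ⇒ concave.

concave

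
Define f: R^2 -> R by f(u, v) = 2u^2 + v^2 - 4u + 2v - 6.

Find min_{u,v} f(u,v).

f(u,v) separates as P(u) + Q(v) − 6, so its minimum is min P + min Q − 6.
P'(u) = 4u - 4 vanishes at u ∈ {1}; Q'(v) = 2v + 2 vanishes at v ∈ {-1}.
Local minima of P (where P''>0): P(1)=-2. Local minima of Q: Q(-1)=-1.
So the global minimum of f is P(1) + Q(-1) − 6 = -2 − 1 − 6 = -9, attained at (1, -1).

-9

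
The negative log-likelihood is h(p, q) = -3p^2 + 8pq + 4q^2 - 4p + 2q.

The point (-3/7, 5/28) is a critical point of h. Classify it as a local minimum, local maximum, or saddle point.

saddle point

The Hessian of h is constant: H = [[-6, 8], [8, 8]].
det(H) = (-6)·8 − 8² = -112.
Since det(H) < 0, H is indefinite and the critical point is a saddle point.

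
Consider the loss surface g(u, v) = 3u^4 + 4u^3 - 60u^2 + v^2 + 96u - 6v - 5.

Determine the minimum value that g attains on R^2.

-846

g(u,v) separates as P(u) + Q(v) − 5, so its minimum is min P + min Q − 5.
P'(u) = 12(u - 2)(u - 1)(u + 4) vanishes at u ∈ {-4, 1, 2}; Q'(v) = 2v - 6 vanishes at v ∈ {3}.
Local minima of P (where P''>0): P(-4)=-832, P(2)=32. Local minima of Q: Q(3)=-9.
So the global minimum of g is P(-4) + Q(3) − 5 = -832 − 9 − 5 = -846, attained at (-4, 3).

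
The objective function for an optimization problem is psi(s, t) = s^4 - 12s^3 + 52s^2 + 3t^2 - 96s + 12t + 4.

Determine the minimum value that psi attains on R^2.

psi(s,t) separates as P(s) + Q(t) + 4, so its minimum is min P + min Q + 4.
P'(s) = 4(s - 4)(s - 3)(s - 2) vanishes at s ∈ {2, 3, 4}; Q'(t) = 6(t + 2) vanishes at t ∈ {-2}.
Local minima of P (where P''>0): P(2)=-64, P(4)=-64. Local minima of Q: Q(-2)=-12.
So the global minimum of psi is P(2) + Q(-2) + 4 = -64 − 12 + 4 = -72, attained at (2, -2).

-72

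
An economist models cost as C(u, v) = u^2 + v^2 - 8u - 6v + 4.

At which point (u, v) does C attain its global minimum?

C(u,v) separates as P(u) + Q(v) + 4, so its minimum is min P + min Q + 4.
P'(u) = 2u - 8 vanishes at u ∈ {4}; Q'(v) = 2v - 6 vanishes at v ∈ {3}.
Local minima of P (where P''>0): P(4)=-16. Local minima of Q: Q(3)=-9.
So the global minimum of C is P(4) + Q(3) + 4 = -16 − 9 + 4 = -21, attained at (4, 3).

(4, 3)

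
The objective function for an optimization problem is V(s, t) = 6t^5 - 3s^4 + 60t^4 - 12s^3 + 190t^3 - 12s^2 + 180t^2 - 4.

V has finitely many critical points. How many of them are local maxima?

V separates as a function of s plus a function of t, so ∇V=0 decouples.
∂V/∂s = -12s(s + 1)(s + 2) = 0 at s ∈ {-2, -1, 0}; ∂V/∂t = 30t(t + 1)(t + 3)(t + 4) = 0 at t ∈ {-4, -3, -1, 0}.
The Hessian is diagonal: diag(V_ss, V_tt). Second derivatives: V_ss(-2)=-24, V_ss(-1)=12, V_ss(0)=-24; V_tt(-4)=-360, V_tt(-3)=180, V_tt(-1)=-180, V_tt(0)=360.
Local maxima occur where both diagonal entries negative: (-2, -4), (-2, -1), (0, -4), (0, -1). Count: 4.

4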